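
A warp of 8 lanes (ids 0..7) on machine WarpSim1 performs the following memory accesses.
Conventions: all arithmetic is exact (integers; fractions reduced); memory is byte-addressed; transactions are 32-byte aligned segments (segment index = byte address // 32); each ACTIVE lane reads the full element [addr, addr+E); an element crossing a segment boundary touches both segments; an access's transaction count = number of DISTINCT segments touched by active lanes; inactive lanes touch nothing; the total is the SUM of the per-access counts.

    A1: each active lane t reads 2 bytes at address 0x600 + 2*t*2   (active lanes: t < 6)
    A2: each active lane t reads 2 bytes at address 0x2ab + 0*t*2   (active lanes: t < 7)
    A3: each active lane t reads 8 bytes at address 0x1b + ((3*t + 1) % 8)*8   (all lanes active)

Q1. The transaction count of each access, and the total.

A1: 1 transaction
A2: 1 transaction
A3: 3 transactions

Answer: 1,1,3; total 5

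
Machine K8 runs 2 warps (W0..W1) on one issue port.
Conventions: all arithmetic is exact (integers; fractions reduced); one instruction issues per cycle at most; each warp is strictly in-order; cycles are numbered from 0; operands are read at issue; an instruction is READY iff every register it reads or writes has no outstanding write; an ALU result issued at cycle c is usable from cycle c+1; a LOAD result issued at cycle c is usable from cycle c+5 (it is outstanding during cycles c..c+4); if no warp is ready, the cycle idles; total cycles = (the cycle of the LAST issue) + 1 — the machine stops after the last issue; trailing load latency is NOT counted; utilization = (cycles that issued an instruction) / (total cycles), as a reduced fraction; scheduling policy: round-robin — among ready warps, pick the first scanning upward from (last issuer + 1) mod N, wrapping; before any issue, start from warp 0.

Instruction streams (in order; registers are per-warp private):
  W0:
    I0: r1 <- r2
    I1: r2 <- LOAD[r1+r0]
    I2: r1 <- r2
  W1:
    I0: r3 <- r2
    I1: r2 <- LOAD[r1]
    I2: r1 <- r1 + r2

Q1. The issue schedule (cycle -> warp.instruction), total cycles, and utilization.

cycle 0: W0.I0
cycle 1: W1.I0
cycle 2: W0.I1
cycle 3: W1.I1
cycle 4: idle
cycle 5: idle
cycle 6: idle
cycle 7: W0.I2
cycle 8: W1.I2

Answer: 9 cycles, utilization 2/3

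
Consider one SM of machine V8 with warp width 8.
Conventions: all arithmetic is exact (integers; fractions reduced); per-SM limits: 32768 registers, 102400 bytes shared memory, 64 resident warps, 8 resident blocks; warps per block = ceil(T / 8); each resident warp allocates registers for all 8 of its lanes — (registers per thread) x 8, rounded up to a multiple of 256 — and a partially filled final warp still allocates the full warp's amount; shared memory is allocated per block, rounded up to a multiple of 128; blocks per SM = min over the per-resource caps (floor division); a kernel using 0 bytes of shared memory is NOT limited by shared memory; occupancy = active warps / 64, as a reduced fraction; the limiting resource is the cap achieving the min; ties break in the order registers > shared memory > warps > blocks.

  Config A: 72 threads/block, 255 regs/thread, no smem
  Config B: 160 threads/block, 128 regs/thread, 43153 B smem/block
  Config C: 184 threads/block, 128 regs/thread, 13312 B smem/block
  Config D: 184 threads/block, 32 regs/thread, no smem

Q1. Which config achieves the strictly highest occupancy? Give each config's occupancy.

occupancies: A 9/64, B 5/16, C 23/64, D 23/32

Answer: D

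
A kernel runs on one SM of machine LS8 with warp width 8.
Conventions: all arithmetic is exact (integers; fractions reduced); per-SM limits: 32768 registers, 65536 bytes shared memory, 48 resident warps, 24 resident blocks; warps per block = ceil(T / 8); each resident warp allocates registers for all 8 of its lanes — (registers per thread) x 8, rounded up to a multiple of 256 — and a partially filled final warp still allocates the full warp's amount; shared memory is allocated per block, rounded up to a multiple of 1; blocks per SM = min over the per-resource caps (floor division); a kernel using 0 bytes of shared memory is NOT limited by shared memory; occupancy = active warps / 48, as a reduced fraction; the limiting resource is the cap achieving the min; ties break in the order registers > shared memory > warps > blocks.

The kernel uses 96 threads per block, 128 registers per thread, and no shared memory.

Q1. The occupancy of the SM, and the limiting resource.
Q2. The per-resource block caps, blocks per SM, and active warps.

Answer: occupancy 1/2, limited by registers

registers: 2 blocks
shared memory: no limit (kernel uses none)
warps: 4 blocks
blocks: 24 blocks

Answer: 2 blocks, 24 active warps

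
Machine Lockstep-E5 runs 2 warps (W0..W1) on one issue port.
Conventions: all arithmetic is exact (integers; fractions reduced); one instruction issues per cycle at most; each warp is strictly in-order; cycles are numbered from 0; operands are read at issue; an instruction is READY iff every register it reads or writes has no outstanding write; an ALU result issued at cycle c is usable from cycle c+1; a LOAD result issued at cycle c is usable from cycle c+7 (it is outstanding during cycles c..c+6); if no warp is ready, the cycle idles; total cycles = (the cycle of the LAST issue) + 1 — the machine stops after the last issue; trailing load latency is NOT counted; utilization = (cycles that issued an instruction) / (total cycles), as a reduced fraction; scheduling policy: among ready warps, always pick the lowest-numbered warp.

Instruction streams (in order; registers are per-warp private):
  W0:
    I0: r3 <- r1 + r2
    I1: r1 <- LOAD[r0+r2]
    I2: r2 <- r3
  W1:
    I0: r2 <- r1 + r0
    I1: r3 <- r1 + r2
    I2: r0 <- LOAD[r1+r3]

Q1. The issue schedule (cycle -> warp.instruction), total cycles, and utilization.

cycle 0: W0.I0
cycle 1: W0.I1
cycle 2: W0.I2
cycle 3: W1.I0
cycle 4: W1.I1
cycle 5: W1.I2

Answer: 6 cycles, utilization 1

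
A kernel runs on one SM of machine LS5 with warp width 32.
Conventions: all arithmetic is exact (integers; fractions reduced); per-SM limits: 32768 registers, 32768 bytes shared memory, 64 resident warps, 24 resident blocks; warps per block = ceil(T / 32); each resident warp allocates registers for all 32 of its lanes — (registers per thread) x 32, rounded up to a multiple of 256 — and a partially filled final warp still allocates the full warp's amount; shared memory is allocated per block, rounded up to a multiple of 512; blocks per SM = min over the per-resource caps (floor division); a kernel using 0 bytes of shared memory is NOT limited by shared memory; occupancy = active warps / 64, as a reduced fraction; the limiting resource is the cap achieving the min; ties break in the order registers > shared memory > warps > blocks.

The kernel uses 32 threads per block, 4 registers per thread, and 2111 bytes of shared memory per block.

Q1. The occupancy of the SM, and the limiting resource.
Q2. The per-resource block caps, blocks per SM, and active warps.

Answer: occupancy 3/16, limited by shared memory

registers: 128 blocks
shared memory: 12 blocks
warps: 64 blocks
blocks: 24 blocks

Answer: 12 blocks, 12 active warps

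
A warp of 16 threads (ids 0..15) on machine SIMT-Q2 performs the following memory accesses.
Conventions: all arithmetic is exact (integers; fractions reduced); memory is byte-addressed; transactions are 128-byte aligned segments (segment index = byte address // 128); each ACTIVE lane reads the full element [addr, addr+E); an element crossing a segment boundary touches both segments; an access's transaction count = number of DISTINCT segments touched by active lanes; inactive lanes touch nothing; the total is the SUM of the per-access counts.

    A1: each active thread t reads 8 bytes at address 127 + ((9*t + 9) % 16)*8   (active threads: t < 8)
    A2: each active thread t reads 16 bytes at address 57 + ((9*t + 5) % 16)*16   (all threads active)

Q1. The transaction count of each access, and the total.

A1: 1 transaction
A2: 3 transactions

Answer: 1,3; total 4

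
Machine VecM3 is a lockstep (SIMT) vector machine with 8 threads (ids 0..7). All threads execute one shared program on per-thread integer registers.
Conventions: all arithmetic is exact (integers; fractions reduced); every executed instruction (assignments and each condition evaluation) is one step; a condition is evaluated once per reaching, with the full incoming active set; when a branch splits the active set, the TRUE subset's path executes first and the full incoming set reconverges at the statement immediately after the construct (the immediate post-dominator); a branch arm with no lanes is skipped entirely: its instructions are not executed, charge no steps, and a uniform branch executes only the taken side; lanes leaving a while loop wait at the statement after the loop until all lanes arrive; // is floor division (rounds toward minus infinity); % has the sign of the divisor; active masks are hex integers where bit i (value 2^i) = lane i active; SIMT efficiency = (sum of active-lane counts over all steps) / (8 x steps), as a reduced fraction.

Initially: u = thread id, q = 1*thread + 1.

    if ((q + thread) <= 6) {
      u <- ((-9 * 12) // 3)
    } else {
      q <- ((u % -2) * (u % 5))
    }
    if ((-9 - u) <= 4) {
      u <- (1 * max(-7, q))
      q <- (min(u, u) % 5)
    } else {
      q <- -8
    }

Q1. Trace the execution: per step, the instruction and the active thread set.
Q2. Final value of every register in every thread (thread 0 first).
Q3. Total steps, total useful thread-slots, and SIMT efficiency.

step 0: eval ((q + thread) <= 6)     0xff
step 1: u <- ((-9 * 12) // 3)        0x07
step 2: q <- ((u % -2) * (u % 5))    0xf8
step 3: eval ((-9 - u) <= 4)         0xff
step 4: u <- (1 * max(-7, q))        0xf8
step 5: q <- (min(u, u) % 5)         0xf8
step 6: q <- -8                      0x07

Answer: 7 steps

u: -36,-36,-36,-3,0,0,0,-2
q: -8,-8,-8,2,0,0,0,3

steps = 7; useful = 37; efficiency = 37/56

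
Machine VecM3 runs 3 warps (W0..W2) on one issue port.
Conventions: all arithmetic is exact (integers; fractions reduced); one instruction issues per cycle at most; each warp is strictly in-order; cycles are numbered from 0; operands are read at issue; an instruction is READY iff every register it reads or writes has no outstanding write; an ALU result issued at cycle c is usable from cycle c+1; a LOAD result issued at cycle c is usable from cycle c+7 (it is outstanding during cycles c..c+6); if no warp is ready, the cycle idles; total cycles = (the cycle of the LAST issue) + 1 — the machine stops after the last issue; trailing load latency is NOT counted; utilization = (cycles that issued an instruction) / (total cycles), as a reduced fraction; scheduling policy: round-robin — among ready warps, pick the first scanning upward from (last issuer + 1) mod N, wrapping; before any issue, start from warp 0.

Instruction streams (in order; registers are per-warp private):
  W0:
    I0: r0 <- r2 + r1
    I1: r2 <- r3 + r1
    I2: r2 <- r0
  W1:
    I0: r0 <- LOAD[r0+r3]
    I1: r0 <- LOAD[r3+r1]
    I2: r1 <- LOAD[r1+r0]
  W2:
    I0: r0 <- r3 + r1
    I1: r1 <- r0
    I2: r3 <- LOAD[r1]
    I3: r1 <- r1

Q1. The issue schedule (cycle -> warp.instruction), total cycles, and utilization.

cycle 0: W0.I0
cycle 1: W1.I0
cycle 2: W2.I0
cycle 3: W0.I1
cycle 4: W2.I1
cycle 5: W0.I2
cycle 6: W2.I2
cycle 7: W2.I3
cycle 8: W1.I1
cycle 9: idle
cycle 10: idle
cycle 11: idle
cycle 12: idle
cycle 13: idle
cycle 14: idle
cycle 15: W1.I2

Answer: 16 cycles, utilization 5/8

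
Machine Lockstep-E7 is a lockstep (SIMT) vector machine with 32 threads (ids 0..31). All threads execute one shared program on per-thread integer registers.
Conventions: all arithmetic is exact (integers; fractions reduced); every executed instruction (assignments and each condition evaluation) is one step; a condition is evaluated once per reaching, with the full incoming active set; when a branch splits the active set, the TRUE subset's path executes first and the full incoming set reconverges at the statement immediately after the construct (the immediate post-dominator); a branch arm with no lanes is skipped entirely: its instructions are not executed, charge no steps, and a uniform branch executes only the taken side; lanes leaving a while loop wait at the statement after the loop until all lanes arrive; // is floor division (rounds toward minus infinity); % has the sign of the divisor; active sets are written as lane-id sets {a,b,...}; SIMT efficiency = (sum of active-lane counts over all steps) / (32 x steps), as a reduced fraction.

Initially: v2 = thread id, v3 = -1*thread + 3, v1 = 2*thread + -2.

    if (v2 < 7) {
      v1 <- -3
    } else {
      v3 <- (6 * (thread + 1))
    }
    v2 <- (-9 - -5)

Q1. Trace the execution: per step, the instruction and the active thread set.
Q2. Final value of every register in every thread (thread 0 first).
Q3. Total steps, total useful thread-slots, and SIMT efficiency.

step 0: eval (v2 < 7)                {0,1,2,3,4,5,6,7,8,9,10,11,12,13,14,15,16,17,18,19,20,21,22,23,24,25,26,27,28,29,30,31}
step 1: v1 <- -3                     {0,1,2,3,4,5,6}
step 2: v3 <- (6 * (thread + 1))     {7,8,9,10,11,12,13,14,15,16,17,18,19,20,21,22,23,24,25,26,27,28,29,30,31}
step 3: v2 <- (-9 - -5)              {0,1,2,3,4,5,6,7,8,9,10,11,12,13,14,15,16,17,18,19,20,21,22,23,24,25,26,27,28,29,30,31}

Answer: 4 steps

v2: -4,-4,-4,-4,-4,-4,-4,-4,-4,-4,-4,-4,-4,-4,-4,-4,-4,-4,-4,-4,-4,-4,-4,-4,-4,-4,-4,-4,-4,-4,-4,-4
v3: 3,2,1,0,-1,-2,-3,48,54,60,66,72,78,84,90,96,102,108,114,120,126,132,138,144,150,156,162,168,174,180,186,192
v1: -3,-3,-3,-3,-3,-3,-3,12,14,16,18,20,22,24,26,28,30,32,34,36,38,40,42,44,46,48,50,52,54,56,58,60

steps = 4; useful = 96; efficiency = 96/128 = 3/4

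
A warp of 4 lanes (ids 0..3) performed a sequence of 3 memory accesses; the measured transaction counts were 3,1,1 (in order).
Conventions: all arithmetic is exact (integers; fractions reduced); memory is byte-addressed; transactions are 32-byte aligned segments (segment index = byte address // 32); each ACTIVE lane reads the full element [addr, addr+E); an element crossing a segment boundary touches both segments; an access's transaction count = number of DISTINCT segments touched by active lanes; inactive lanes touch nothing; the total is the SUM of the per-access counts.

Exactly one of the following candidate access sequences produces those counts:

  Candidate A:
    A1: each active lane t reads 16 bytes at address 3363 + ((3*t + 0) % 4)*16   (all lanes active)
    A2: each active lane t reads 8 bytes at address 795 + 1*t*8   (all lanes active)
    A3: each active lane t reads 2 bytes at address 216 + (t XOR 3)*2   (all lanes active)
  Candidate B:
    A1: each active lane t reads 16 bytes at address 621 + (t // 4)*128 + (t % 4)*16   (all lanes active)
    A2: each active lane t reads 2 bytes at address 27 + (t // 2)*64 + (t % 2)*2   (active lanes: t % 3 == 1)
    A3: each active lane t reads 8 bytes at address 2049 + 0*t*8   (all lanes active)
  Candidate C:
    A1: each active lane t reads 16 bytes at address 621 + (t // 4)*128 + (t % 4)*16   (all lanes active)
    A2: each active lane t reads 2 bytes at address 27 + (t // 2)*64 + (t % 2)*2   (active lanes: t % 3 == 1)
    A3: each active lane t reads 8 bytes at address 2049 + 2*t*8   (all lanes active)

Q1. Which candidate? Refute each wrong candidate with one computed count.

A: A2 gives 2 transactions, not 1
C: A3 gives 2 transactions, not 1
B: all counts match (3,1,1)

Answer: B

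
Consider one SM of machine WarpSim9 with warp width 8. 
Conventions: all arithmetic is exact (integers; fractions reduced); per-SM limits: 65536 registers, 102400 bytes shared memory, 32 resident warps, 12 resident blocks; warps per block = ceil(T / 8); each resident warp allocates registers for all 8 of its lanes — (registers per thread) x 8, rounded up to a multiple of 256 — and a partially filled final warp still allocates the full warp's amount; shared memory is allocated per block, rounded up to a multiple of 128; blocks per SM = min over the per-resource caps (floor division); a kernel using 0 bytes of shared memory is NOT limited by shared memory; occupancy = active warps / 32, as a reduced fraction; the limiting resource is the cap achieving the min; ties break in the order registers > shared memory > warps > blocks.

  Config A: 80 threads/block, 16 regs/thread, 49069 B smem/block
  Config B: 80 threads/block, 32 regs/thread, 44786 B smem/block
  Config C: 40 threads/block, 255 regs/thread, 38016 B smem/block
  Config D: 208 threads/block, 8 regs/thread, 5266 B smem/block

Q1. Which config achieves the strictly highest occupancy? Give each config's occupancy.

occupancies: A 5/8, B 5/8, C 5/16, D 13/16

Answer: D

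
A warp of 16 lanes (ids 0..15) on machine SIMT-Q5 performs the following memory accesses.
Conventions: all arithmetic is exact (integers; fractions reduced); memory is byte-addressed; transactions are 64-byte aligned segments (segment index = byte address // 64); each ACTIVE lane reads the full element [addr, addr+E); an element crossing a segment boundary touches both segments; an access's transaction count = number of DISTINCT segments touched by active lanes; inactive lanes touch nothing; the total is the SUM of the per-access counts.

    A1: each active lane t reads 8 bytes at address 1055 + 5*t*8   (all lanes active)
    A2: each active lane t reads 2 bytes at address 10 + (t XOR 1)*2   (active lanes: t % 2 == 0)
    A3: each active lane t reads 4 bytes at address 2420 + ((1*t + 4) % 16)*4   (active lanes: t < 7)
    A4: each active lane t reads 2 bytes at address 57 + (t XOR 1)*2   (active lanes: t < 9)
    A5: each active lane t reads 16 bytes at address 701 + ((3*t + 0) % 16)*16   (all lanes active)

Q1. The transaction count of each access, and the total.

A1: 10 transactions
A2: 1 transaction
A3: 1 transaction
A4: 2 transactions
A5: 5 transactions

Answer: 10,1,1,2,5; total 19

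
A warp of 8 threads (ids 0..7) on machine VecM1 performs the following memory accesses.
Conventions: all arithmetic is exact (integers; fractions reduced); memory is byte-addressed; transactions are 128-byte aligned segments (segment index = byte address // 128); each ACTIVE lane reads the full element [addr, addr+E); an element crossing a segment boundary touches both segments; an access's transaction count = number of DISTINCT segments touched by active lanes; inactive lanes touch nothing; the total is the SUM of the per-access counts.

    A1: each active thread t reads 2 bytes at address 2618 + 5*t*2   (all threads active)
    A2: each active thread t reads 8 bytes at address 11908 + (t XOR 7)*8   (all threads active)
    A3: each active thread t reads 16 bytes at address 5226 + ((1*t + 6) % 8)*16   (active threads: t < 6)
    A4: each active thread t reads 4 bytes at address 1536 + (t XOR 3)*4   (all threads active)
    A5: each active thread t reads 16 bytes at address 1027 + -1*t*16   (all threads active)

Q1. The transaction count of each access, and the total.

A1: 2 transactions
A2: 1 transaction
A3: 2 transactions
A4: 1 transaction
A5: 2 transactions

Answer: 2,1,2,1,2; total 8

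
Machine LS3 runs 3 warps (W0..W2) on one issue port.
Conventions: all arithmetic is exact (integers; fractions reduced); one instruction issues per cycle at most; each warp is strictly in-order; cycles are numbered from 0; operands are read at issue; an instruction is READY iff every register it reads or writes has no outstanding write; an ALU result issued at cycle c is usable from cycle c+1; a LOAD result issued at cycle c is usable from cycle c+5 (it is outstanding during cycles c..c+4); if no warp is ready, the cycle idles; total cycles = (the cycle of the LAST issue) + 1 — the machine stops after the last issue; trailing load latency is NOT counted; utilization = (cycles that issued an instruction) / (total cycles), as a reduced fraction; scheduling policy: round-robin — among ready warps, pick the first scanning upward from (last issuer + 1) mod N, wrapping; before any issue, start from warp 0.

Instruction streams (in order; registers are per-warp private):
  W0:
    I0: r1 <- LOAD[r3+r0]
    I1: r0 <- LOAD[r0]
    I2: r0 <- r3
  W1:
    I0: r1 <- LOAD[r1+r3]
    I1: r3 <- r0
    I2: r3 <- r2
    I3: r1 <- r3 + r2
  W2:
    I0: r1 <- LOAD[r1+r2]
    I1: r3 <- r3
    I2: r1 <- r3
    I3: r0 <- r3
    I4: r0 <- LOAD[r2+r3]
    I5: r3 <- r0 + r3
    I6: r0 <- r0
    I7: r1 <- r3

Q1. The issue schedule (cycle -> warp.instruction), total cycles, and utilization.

cycle 0: W0.I0
cycle 1: W1.I0
cycle 2: W2.I0
cycle 3: W0.I1
cycle 4: W1.I1
cycle 5: W2.I1
cycle 6: W1.I2
cycle 7: W2.I2
cycle 8: W0.I2
cycle 9: W1.I3
cycle 10: W2.I3
cycle 11: W2.I4
cycle 12: idle
cycle 13: idle
cycle 14: idle
cycle 15: idle
cycle 16: W2.I5
cycle 17: W2.I6
cycle 18: W2.I7

Answer: 19 cycles, utilization 15/19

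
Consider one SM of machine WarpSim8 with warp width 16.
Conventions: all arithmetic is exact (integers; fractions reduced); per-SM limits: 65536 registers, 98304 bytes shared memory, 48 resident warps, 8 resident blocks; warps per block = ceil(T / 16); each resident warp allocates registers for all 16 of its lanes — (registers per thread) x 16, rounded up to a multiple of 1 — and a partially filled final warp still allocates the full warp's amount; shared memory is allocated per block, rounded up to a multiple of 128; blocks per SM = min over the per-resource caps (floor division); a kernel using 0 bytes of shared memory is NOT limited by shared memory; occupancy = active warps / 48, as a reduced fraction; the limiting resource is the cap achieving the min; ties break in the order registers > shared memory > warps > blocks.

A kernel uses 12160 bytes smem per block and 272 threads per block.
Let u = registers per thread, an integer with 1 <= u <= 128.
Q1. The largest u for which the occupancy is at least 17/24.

Answer: u = 120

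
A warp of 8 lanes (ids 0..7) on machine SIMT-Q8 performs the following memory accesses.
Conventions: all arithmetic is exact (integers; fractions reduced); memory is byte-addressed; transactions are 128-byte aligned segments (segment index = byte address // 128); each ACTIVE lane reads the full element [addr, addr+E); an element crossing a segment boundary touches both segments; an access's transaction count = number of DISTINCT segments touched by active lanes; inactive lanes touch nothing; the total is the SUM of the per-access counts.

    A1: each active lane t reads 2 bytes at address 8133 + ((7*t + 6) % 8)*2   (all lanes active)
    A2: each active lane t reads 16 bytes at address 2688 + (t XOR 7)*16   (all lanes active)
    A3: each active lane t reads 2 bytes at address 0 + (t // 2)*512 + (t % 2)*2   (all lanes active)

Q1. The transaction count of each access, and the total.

A1: 1 transaction
A2: 1 transaction
A3: 4 transactions

Answer: 1,1,4; total 6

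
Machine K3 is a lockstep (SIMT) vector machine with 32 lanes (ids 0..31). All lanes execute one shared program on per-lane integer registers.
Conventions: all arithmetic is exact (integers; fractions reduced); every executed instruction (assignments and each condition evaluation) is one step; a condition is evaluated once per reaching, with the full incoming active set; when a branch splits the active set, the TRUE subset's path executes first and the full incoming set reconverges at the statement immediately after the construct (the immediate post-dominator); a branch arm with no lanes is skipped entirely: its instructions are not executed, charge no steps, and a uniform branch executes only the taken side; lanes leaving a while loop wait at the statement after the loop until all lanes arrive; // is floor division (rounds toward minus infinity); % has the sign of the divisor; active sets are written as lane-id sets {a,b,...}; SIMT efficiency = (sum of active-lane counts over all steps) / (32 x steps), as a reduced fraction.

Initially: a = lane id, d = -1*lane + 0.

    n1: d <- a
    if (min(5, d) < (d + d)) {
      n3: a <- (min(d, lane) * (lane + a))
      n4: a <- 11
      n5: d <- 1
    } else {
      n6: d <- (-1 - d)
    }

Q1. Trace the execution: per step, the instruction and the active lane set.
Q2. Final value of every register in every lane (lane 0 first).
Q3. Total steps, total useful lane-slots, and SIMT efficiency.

step 0: d <- a                       {0,1,2,3,4,5,6,7,8,9,10,11,12,13,14,15,16,17,18,19,20,21,22,23,24,25,26,27,28,29,30,31}
step 1: eval (min(5, d) < (d + d))   {0,1,2,3,4,5,6,7,8,9,10,11,12,13,14,15,16,17,18,19,20,21,22,23,24,25,26,27,28,29,30,31}
step 2: a <- (min(d, lane) * (lane + a)) {1,2,3,4,5,6,7,8,9,10,11,12,13,14,15,16,17,18,19,20,21,22,23,24,25,26,27,28,29,30,31}
step 3: a <- 11                      {1,2,3,4,5,6,7,8,9,10,11,12,13,14,15,16,17,18,19,20,21,22,23,24,25,26,27,28,29,30,31}
step 4: d <- 1                       {1,2,3,4,5,6,7,8,9,10,11,12,13,14,15,16,17,18,19,20,21,22,23,24,25,26,27,28,29,30,31}
step 5: d <- (-1 - d)                {0}

Answer: 6 steps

a: 0,11,11,11,11,11,11,11,11,11,11,11,11,11,11,11,11,11,11,11,11,11,11,11,11,11,11,11,11,11,11,11
d: -1,1,1,1,1,1,1,1,1,1,1,1,1,1,1,1,1,1,1,1,1,1,1,1,1,1,1,1,1,1,1,1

steps = 6; useful = 158; efficiency = 158/192 = 79/96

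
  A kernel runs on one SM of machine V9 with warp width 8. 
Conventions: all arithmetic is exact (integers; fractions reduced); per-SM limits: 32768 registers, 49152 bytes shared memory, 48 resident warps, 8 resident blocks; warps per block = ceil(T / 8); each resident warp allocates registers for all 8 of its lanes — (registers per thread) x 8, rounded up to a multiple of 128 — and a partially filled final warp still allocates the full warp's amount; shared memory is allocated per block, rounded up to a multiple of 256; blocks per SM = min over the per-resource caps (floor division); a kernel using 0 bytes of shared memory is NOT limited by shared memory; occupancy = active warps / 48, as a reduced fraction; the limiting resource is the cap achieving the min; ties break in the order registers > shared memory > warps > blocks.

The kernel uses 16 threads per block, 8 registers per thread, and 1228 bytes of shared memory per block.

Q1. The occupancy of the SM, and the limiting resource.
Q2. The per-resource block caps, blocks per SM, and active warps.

Answer: occupancy 1/3, limited by blocks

registers: 128 blocks
shared memory: 38 blocks
warps: 24 blocks
blocks: 8 blocks

Answer: 8 blocks, 16 active warps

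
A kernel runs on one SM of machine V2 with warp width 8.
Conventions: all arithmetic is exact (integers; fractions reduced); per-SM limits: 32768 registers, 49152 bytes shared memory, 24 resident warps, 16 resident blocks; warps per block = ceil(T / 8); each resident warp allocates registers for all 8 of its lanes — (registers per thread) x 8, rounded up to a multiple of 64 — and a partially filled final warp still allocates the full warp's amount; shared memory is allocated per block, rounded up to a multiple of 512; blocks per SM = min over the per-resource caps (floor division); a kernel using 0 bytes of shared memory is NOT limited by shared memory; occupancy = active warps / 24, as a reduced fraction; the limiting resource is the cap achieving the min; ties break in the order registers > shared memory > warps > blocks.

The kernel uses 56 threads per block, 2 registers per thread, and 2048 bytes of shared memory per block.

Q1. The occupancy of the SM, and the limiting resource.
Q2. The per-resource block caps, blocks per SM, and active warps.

Answer: occupancy 7/8, limited by warps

registers: 73 blocks
shared memory: 24 blocks
warps: 3 blocks
blocks: 16 blocks

Answer: 3 blocks, 21 active warps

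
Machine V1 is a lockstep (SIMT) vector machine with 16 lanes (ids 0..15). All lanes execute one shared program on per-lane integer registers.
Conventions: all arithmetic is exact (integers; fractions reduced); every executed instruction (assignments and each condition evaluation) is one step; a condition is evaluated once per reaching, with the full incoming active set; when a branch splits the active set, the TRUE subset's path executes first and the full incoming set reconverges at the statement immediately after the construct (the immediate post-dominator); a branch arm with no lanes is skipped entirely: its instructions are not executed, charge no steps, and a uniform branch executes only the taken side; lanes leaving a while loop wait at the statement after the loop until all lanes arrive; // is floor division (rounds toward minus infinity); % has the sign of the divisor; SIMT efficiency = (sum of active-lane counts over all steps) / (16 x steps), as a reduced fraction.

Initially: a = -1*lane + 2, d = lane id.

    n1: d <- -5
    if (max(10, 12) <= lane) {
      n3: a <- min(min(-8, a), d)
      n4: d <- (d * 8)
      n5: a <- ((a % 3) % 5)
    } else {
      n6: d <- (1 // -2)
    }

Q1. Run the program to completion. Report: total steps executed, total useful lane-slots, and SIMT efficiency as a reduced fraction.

Answer: 6 steps, 56 useful, 7/12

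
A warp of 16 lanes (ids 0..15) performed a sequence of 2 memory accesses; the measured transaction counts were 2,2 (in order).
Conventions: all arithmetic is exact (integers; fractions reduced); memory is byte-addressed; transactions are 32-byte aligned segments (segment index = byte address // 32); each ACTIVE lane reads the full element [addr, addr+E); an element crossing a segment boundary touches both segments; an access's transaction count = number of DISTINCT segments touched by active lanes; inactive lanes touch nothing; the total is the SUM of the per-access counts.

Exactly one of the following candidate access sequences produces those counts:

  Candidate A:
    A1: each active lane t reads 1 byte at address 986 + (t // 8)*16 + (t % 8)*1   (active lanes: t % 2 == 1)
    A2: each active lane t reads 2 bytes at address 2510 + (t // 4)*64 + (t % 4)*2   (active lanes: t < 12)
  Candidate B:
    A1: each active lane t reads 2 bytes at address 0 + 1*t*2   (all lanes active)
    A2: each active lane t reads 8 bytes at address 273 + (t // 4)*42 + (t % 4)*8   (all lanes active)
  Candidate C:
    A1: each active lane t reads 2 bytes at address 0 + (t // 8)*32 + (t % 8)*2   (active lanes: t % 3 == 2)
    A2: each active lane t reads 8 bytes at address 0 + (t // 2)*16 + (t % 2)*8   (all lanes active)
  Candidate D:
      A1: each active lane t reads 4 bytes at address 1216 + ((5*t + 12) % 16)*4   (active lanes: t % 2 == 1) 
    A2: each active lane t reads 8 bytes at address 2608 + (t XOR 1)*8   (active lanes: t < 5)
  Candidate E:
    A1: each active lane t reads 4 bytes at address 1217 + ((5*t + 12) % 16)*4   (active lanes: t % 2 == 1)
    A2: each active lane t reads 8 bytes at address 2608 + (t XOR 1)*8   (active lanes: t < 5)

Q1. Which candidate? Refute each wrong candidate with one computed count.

A: A2 gives 3 transactions, not 2
B: A1 gives 1 transaction, not 2
C: A2 gives 4 transactions, not 2
E: A1 gives 3 transactions, not 2
D: all counts match (2,2)

Answer: D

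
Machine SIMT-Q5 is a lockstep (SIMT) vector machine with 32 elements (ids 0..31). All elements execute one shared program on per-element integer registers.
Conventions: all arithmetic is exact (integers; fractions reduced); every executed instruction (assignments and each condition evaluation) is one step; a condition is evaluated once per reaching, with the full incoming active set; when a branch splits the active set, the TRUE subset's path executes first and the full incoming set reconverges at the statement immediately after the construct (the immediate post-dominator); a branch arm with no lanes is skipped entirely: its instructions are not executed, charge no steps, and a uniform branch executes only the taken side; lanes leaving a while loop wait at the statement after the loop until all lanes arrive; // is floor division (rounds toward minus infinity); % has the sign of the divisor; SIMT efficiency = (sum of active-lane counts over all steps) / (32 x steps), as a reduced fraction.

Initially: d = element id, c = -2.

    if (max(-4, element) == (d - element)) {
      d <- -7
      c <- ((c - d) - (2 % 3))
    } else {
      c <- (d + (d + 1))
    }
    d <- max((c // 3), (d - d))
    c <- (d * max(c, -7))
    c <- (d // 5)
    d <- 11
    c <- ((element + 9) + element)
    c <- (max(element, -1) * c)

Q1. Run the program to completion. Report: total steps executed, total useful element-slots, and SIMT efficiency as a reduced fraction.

Answer: 10 steps, 257 useful, 257/320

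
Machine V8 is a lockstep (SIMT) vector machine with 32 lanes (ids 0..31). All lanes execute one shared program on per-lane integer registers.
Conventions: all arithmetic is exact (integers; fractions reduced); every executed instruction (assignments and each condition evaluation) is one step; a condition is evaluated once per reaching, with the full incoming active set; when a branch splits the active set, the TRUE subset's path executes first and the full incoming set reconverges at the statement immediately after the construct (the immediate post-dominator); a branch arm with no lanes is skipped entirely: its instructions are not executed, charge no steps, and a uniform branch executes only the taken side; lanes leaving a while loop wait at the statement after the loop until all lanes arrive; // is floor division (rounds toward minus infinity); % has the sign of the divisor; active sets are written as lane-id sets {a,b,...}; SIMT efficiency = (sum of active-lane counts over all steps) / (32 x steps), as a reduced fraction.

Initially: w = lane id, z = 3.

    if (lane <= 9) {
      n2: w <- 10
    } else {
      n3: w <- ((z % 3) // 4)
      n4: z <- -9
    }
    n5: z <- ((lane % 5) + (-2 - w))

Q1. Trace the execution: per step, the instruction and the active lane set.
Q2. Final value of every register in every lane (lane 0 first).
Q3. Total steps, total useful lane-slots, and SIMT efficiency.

step 0: eval (lane <= 9)             {0,1,2,3,4,5,6,7,8,9,10,11,12,13,14,15,16,17,18,19,20,21,22,23,24,25,26,27,28,29,30,31}
step 1: w <- 10                      {0,1,2,3,4,5,6,7,8,9}
step 2: w <- ((z % 3) // 4)          {10,11,12,13,14,15,16,17,18,19,20,21,22,23,24,25,26,27,28,29,30,31}
step 3: z <- -9                      {10,11,12,13,14,15,16,17,18,19,20,21,22,23,24,25,26,27,28,29,30,31}
step 4: z <- ((lane % 5) + (-2 - w)) {0,1,2,3,4,5,6,7,8,9,10,11,12,13,14,15,16,17,18,19,20,21,22,23,24,25,26,27,28,29,30,31}

Answer: 5 steps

w: 10,10,10,10,10,10,10,10,10,10,0,0,0,0,0,0,0,0,0,0,0,0,0,0,0,0,0,0,0,0,0,0
z: -12,-11,-10,-9,-8,-12,-11,-10,-9,-8,-2,-1,0,1,2,-2,-1,0,1,2,-2,-1,0,1,2,-2,-1,0,1,2,-2,-1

steps = 5; useful = 118; efficiency = 118/160 = 59/80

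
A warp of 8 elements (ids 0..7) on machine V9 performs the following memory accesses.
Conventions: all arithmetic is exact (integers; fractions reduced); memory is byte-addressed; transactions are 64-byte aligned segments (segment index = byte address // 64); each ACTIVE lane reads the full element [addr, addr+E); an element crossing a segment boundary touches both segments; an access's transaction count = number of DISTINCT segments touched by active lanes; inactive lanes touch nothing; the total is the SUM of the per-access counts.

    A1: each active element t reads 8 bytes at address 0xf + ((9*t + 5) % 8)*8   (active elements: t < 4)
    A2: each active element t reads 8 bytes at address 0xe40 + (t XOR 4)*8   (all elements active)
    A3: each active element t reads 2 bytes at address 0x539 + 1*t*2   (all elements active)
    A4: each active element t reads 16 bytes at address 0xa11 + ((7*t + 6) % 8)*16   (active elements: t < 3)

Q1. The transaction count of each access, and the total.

A1: 2 transactions
A2: 1 transaction
A3: 2 transactions
A4: 2 transactions

Answer: 2,1,2,2; total 7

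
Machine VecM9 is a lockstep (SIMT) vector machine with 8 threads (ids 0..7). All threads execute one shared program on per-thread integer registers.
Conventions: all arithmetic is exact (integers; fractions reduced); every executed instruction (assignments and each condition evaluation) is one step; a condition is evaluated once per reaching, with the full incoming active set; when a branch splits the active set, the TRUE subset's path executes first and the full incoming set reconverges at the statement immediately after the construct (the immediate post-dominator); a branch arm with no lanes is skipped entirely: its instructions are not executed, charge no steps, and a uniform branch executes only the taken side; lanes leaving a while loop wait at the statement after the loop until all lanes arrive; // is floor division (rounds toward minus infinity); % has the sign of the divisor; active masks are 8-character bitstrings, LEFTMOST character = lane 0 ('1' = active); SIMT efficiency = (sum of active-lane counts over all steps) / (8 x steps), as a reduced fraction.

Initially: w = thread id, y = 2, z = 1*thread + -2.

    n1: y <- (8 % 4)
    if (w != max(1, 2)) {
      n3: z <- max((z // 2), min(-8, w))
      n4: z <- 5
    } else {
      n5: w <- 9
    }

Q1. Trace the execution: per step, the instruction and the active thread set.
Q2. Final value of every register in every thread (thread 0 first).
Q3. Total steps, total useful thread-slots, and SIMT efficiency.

step 0: y <- (8 % 4)                 11111111
step 1: eval (w != max(1, 2))        11111111
step 2: z <- max((z // 2), min(-8, w)) 11011111
step 3: z <- 5                       11011111
step 4: w <- 9                       00100000

Answer: 5 steps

w: 0,1,9,3,4,5,6,7
y: 0,0,0,0,0,0,0,0
z: 5,5,0,5,5,5,5,5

steps = 5; useful = 31; efficiency = 31/40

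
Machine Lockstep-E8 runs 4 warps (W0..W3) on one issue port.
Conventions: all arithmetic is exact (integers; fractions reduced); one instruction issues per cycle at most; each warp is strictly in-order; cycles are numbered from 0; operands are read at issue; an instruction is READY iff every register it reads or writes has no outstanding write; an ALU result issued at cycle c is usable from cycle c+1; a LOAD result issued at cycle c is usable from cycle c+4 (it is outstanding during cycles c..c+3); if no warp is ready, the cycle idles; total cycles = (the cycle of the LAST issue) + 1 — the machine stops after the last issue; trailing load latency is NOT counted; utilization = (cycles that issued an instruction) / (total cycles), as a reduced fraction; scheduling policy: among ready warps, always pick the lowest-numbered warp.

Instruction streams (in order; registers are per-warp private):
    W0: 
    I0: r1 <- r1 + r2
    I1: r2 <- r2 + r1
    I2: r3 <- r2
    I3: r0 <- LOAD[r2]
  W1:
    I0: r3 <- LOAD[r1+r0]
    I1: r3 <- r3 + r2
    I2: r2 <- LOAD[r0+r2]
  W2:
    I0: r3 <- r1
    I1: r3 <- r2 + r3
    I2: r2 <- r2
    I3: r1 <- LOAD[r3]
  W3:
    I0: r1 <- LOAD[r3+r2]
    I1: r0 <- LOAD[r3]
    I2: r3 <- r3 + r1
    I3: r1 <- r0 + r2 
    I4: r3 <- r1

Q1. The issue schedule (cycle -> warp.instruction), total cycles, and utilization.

cycle 0: W0.I0
cycle 1: W0.I1
cycle 2: W0.I2
cycle 3: W0.I3
cycle 4: W1.I0
cycle 5: W2.I0
cycle 6: W2.I1
cycle 7: W2.I2
cycle 8: W1.I1
cycle 9: W1.I2
cycle 10: W2.I3
cycle 11: W3.I0
cycle 12: W3.I1
cycle 13: idle
cycle 14: idle
cycle 15: W3.I2
cycle 16: W3.I3
cycle 17: W3.I4

Answer: 18 cycles, utilization 8/9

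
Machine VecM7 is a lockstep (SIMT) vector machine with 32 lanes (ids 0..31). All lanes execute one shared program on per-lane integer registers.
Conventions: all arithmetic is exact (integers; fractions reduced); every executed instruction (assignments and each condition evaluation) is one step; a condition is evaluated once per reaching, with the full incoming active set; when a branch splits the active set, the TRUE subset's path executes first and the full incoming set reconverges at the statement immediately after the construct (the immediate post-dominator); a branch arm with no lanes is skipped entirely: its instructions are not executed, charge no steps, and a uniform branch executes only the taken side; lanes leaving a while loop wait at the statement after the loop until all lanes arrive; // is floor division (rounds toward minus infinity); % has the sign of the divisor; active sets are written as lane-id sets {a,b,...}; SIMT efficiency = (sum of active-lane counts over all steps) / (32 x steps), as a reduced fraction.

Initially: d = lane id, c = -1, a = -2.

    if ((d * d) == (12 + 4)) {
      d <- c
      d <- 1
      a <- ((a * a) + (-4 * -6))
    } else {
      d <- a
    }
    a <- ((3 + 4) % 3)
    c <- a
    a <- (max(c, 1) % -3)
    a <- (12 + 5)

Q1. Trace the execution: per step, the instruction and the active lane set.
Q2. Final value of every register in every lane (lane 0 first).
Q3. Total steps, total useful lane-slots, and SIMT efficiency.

step 0: eval ((d * d) == (12 + 4))   {0,1,2,3,4,5,6,7,8,9,10,11,12,13,14,15,16,17,18,19,20,21,22,23,24,25,26,27,28,29,30,31}
step 1: d <- c                       {4}
step 2: d <- 1                       {4}
step 3: a <- ((a * a) + (-4 * -6))   {4}
step 4: d <- a                       {0,1,2,3,5,6,7,8,9,10,11,12,13,14,15,16,17,18,19,20,21,22,23,24,25,26,27,28,29,30,31}
step 5: a <- ((3 + 4) % 3)           {0,1,2,3,4,5,6,7,8,9,10,11,12,13,14,15,16,17,18,19,20,21,22,23,24,25,26,27,28,29,30,31}
step 6: c <- a                       {0,1,2,3,4,5,6,7,8,9,10,11,12,13,14,15,16,17,18,19,20,21,22,23,24,25,26,27,28,29,30,31}
step 7: a <- (max(c, 1) % -3)        {0,1,2,3,4,5,6,7,8,9,10,11,12,13,14,15,16,17,18,19,20,21,22,23,24,25,26,27,28,29,30,31}
step 8: a <- (12 + 5)                {0,1,2,3,4,5,6,7,8,9,10,11,12,13,14,15,16,17,18,19,20,21,22,23,24,25,26,27,28,29,30,31}

Answer: 9 steps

d: -2,-2,-2,-2,1,-2,-2,-2,-2,-2,-2,-2,-2,-2,-2,-2,-2,-2,-2,-2,-2,-2,-2,-2,-2,-2,-2,-2,-2,-2,-2,-2
c: 1,1,1,1,1,1,1,1,1,1,1,1,1,1,1,1,1,1,1,1,1,1,1,1,1,1,1,1,1,1,1,1
a: 17,17,17,17,17,17,17,17,17,17,17,17,17,17,17,17,17,17,17,17,17,17,17,17,17,17,17,17,17,17,17,17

steps = 9; useful = 194; efficiency = 194/288 = 97/144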